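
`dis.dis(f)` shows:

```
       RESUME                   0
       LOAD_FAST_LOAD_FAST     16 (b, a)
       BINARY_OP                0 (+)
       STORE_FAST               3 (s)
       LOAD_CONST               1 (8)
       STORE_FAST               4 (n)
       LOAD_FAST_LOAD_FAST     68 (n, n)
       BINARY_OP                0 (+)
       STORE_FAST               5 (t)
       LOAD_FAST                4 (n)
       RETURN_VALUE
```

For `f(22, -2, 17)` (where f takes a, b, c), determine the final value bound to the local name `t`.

16

LOAD_FAST_LOAD_FAST b,a → push -2,22. Stack: [-2, 22]
BINARY_OP + → -2 + 22 = 20. Stack: [20]
STORE_FAST s → s=20. Stack: []
LOAD_CONST → push 8. Stack: [8]
STORE_FAST n → n=8. Stack: []
LOAD_FAST_LOAD_FAST n,n → push 8,8. Stack: [8, 8]
BINARY_OP + → 8 + 8 = 16. Stack: [16]
STORE_FAST t → t=16. Stack: []
LOAD_FAST n → push 8. Stack: [8]
RETURN_VALUE → return 8.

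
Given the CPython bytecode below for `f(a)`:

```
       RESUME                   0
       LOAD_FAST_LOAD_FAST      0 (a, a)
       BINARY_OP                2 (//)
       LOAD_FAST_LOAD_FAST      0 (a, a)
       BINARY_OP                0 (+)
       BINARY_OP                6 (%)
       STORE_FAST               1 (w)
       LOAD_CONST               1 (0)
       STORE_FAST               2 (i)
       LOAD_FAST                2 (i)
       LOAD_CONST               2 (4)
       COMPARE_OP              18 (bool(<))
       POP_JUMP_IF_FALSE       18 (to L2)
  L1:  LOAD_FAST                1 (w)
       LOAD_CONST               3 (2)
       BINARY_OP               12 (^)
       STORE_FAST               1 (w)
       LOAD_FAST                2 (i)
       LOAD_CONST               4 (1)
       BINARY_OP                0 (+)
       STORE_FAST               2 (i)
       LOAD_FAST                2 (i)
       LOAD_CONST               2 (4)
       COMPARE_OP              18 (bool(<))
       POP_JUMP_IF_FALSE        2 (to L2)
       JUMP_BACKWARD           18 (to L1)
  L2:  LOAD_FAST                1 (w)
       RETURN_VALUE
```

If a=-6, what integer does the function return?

LOAD_FAST_LOAD_FAST a,a → push -6,-6. Stack: [-6, -6]
BINARY_OP // → -6 // -6 = 1. Stack: [1]
LOAD_FAST_LOAD_FAST a,a → push -6,-6. Stack: [1, -6, -6]
BINARY_OP + → -6 + -6 = -12. Stack: [1, -12]
BINARY_OP % → 1 % -12 = -11. Stack: [-11]
STORE_FAST w → w=-11. Stack: []
LOAD_CONST → push 0. Stack: [0]
STORE_FAST i → i=0. Stack: []
LOAD_FAST i → push 0. Stack: [0]
LOAD_CONST → push 4. Stack: [0, 4]
COMPARE_OP bool(<) → 0 vs 4 = True. Stack: [True]
POP_JUMP_IF_FALSE → pop True; no jump. Stack: []
LOAD_FAST w → push -11. Stack: [-11]
LOAD_CONST → push 2. Stack: [-11, 2]
BINARY_OP ^ → -11 ^ 2 = -9. Stack: [-9]
STORE_FAST w → w=-9. Stack: []
LOAD_FAST i → push 0. Stack: [0]
LOAD_CONST → push 1. Stack: [0, 1]
BINARY_OP + → 0 + 1 = 1. Stack: [1]
STORE_FAST i → i=1. Stack: []
LOAD_FAST i → push 1. Stack: [1]
LOAD_CONST → push 4. Stack: [1, 4]
COMPARE_OP bool(<) → 1 vs 4 = True. Stack: [True]
POP_JUMP_IF_FALSE → pop True; no jump. Stack: []
LOAD_FAST w → push -9. Stack: [-9]
LOAD_CONST → push 2. Stack: [-9, 2]
BINARY_OP ^ → -9 ^ 2 = -11. Stack: [-11]
STORE_FAST w → w=-11. Stack: []
LOAD_FAST i → push 1. Stack: [1]
LOAD_CONST → push 1. Stack: [1, 1]
BINARY_OP + → 1 + 1 = 2. Stack: [2]
STORE_FAST i → i=2. Stack: []
LOAD_FAST i → push 2. Stack: [2]
LOAD_CONST → push 4. Stack: [2, 4]
COMPARE_OP bool(<) → 2 vs 4 = True. Stack: [True]
POP_JUMP_IF_FALSE → pop True; no jump. Stack: []
LOAD_FAST w → push -11. Stack: [-11]
LOAD_CONST → push 2. Stack: [-11, 2]
BINARY_OP ^ → -11 ^ 2 = -9. Stack: [-9]
STORE_FAST w → w=-9. Stack: []
LOAD_FAST i → push 2. Stack: [2]
LOAD_CONST → push 1. Stack: [2, 1]
BINARY_OP + → 2 + 1 = 3. Stack: [3]
STORE_FAST i → i=3. Stack: []
LOAD_FAST i → push 3. Stack: [3]
LOAD_CONST → push 4. Stack: [3, 4]
COMPARE_OP bool(<) → 3 vs 4 = True. Stack: [True]
POP_JUMP_IF_FALSE → pop True; no jump. Stack: []
LOAD_FAST w → push -9. Stack: [-9]
LOAD_CONST → push 2. Stack: [-9, 2]
BINARY_OP ^ → -9 ^ 2 = -11. Stack: [-11]
STORE_FAST w → w=-11. Stack: []
LOAD_FAST i → push 3. Stack: [3]
LOAD_CONST → push 1. Stack: [3, 1]
BINARY_OP + → 3 + 1 = 4. Stack: [4]
STORE_FAST i → i=4. Stack: []
LOAD_FAST i → push 4. Stack: [4]
LOAD_CONST → push 4. Stack: [4, 4]
COMPARE_OP bool(<) → 4 vs 4 = False. Stack: [False]
POP_JUMP_IF_FALSE → pop False; jump. Stack: []
LOAD_FAST w → push -11. Stack: [-11]
RETURN_VALUE → return -11.

-11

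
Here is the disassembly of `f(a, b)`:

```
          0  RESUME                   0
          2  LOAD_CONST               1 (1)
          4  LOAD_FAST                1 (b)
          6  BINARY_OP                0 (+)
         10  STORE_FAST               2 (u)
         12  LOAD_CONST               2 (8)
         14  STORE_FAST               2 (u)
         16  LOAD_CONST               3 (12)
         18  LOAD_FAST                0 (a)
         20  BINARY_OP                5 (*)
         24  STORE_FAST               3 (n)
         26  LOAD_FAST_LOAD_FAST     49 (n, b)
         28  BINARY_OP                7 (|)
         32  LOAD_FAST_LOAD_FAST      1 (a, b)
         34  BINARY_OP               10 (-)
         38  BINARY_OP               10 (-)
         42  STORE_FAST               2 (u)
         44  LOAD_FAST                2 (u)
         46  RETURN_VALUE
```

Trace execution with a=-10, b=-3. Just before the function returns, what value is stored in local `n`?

-120

LOAD_CONST → push 1. Stack: [1]
LOAD_FAST b → push -3. Stack: [1, -3]
BINARY_OP + → 1 + -3 = -2. Stack: [-2]
STORE_FAST u → u=-2. Stack: []
LOAD_CONST → push 8. Stack: [8]
STORE_FAST u → u=8. Stack: []
LOAD_CONST → push 12. Stack: [12]
LOAD_FAST a → push -10. Stack: [12, -10]
BINARY_OP * → 12 * -10 = -120. Stack: [-120]
STORE_FAST n → n=-120. Stack: []
LOAD_FAST_LOAD_FAST n,b → push -120,-3. Stack: [-120, -3]
BINARY_OP | → -120 | -3 = -3. Stack: [-3]
LOAD_FAST_LOAD_FAST a,b → push -10,-3. Stack: [-3, -10, -3]
BINARY_OP - → -10 - -3 = -7. Stack: [-3, -7]
BINARY_OP - → -3 - -7 = 4. Stack: [4]
STORE_FAST u → u=4. Stack: []
LOAD_FAST u → push 4. Stack: [4]
RETURN_VALUE → return 4.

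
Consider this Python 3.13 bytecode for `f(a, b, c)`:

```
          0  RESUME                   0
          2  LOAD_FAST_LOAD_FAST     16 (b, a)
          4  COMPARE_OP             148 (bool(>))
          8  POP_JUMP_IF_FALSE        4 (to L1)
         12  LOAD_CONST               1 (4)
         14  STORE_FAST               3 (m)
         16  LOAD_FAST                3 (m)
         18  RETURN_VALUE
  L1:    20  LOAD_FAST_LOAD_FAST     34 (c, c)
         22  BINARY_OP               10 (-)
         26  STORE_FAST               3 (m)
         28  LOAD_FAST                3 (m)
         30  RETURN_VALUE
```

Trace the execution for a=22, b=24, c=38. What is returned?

4

LOAD_FAST_LOAD_FAST b,a → push 24,22. Stack: [24, 22]
COMPARE_OP bool(>) → 24 vs 22 = True. Stack: [True]
POP_JUMP_IF_FALSE → pop True; no jump. Stack: []
LOAD_CONST → push 4. Stack: [4]
STORE_FAST m → m=4. Stack: []
LOAD_FAST m → push 4. Stack: [4]
RETURN_VALUE → return 4.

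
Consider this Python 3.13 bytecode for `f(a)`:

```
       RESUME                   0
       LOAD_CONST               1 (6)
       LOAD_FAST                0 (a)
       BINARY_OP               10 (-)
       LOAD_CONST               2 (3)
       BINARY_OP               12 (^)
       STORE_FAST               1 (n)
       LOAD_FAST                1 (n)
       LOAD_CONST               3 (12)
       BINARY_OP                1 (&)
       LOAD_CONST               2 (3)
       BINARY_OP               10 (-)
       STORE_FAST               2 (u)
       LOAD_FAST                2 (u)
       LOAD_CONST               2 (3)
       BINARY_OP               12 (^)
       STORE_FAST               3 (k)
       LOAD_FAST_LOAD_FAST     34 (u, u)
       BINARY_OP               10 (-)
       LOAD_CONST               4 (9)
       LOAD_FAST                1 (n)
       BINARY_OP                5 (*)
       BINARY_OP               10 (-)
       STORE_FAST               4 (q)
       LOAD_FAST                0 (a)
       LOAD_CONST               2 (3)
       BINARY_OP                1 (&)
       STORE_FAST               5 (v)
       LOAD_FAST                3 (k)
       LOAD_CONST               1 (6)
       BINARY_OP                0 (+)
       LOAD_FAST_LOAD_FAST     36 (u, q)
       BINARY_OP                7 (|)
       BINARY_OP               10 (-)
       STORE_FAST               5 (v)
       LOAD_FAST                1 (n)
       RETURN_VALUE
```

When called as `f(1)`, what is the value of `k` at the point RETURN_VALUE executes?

LOAD_CONST → push 6. Stack: [6]
LOAD_FAST a → push 1. Stack: [6, 1]
BINARY_OP - → 6 - 1 = 5. Stack: [5]
LOAD_CONST → push 3. Stack: [5, 3]
BINARY_OP ^ → 5 ^ 3 = 6. Stack: [6]
STORE_FAST n → n=6. Stack: []
LOAD_FAST n → push 6. Stack: [6]
LOAD_CONST → push 12. Stack: [6, 12]
BINARY_OP & → 6 & 12 = 4. Stack: [4]
LOAD_CONST → push 3. Stack: [4, 3]
BINARY_OP - → 4 - 3 = 1. Stack: [1]
STORE_FAST u → u=1. Stack: []
LOAD_FAST u → push 1. Stack: [1]
LOAD_CONST → push 3. Stack: [1, 3]
BINARY_OP ^ → 1 ^ 3 = 2. Stack: [2]
STORE_FAST k → k=2. Stack: []
LOAD_FAST_LOAD_FAST u,u → push 1,1. Stack: [1, 1]
BINARY_OP - → 1 - 1 = 0. Stack: [0]
LOAD_CONST → push 9. Stack: [0, 9]
LOAD_FAST n → push 6. Stack: [0, 9, 6]
BINARY_OP * → 9 * 6 = 54. Stack: [0, 54]
BINARY_OP - → 0 - 54 = -54. Stack: [-54]
STORE_FAST q → q=-54. Stack: []
LOAD_FAST a → push 1. Stack: [1]
LOAD_CONST → push 3. Stack: [1, 3]
BINARY_OP & → 1 & 3 = 1. Stack: [1]
STORE_FAST v → v=1. Stack: []
LOAD_FAST k → push 2. Stack: [2]
LOAD_CONST → push 6. Stack: [2, 6]
BINARY_OP + → 2 + 6 = 8. Stack: [8]
LOAD_FAST_LOAD_FAST u,q → push 1,-54. Stack: [8, 1, -54]
BINARY_OP | → 1 | -54 = -53. Stack: [8, -53]
BINARY_OP - → 8 - -53 = 61. Stack: [61]
STORE_FAST v → v=61. Stack: []
LOAD_FAST n → push 6. Stack: [6]
RETURN_VALUE → return 6.

2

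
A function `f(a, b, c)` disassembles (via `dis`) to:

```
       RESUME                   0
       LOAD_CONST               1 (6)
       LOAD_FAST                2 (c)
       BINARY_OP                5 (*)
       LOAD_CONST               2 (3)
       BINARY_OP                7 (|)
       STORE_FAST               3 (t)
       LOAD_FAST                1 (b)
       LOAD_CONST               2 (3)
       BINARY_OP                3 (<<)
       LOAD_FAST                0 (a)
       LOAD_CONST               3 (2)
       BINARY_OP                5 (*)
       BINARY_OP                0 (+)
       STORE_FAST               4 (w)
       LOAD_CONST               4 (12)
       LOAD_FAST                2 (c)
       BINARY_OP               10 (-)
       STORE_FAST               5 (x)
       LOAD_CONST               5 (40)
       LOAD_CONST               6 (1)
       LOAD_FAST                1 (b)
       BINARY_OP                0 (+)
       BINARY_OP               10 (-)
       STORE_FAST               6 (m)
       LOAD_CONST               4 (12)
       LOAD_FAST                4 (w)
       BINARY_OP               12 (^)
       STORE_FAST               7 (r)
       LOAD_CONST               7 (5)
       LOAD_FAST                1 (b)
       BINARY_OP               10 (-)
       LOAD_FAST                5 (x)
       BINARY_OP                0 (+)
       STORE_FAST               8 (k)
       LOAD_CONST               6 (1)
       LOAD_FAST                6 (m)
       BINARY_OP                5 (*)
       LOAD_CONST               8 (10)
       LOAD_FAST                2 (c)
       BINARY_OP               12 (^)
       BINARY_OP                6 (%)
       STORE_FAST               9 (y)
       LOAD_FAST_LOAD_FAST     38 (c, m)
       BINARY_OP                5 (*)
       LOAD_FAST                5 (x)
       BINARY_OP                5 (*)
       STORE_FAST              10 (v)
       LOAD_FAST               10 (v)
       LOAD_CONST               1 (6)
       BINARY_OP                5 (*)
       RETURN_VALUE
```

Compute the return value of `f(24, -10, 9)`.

7938

LOAD_CONST → push 6. Stack: [6]
LOAD_FAST c → push 9. Stack: [6, 9]
BINARY_OP * → 6 * 9 = 54. Stack: [54]
LOAD_CONST → push 3. Stack: [54, 3]
BINARY_OP | → 54 | 3 = 55. Stack: [55]
STORE_FAST t → t=55. Stack: []
LOAD_FAST b → push -10. Stack: [-10]
LOAD_CONST → push 3. Stack: [-10, 3]
BINARY_OP << → -10 << 3 = -80. Stack: [-80]
LOAD_FAST a → push 24. Stack: [-80, 24]
LOAD_CONST → push 2. Stack: [-80, 24, 2]
BINARY_OP * → 24 * 2 = 48. Stack: [-80, 48]
BINARY_OP + → -80 + 48 = -32. Stack: [-32]
STORE_FAST w → w=-32. Stack: []
LOAD_CONST → push 12. Stack: [12]
LOAD_FAST c → push 9. Stack: [12, 9]
BINARY_OP - → 12 - 9 = 3. Stack: [3]
STORE_FAST x → x=3. Stack: []
LOAD_CONST → push 40. Stack: [40]
LOAD_CONST → push 1. Stack: [40, 1]
LOAD_FAST b → push -10. Stack: [40, 1, -10]
BINARY_OP + → 1 + -10 = -9. Stack: [40, -9]
BINARY_OP - → 40 - -9 = 49. Stack: [49]
STORE_FAST m → m=49. Stack: []
LOAD_CONST → push 12. Stack: [12]
LOAD_FAST w → push -32. Stack: [12, -32]
BINARY_OP ^ → 12 ^ -32 = -20. Stack: [-20]
STORE_FAST r → r=-20. Stack: []
LOAD_CONST → push 5. Stack: [5]
LOAD_FAST b → push -10. Stack: [5, -10]
BINARY_OP - → 5 - -10 = 15. Stack: [15]
LOAD_FAST x → push 3. Stack: [15, 3]
BINARY_OP + → 15 + 3 = 18. Stack: [18]
STORE_FAST k → k=18. Stack: []
LOAD_CONST → push 1. Stack: [1]
LOAD_FAST m → push 49. Stack: [1, 49]
BINARY_OP * → 1 * 49 = 49. Stack: [49]
LOAD_CONST → push 10. Stack: [49, 10]
LOAD_FAST c → push 9. Stack: [49, 10, 9]
BINARY_OP ^ → 10 ^ 9 = 3. Stack: [49, 3]
BINARY_OP % → 49 % 3 = 1. Stack: [1]
STORE_FAST y → y=1. Stack: []
LOAD_FAST_LOAD_FAST c,m → push 9,49. Stack: [9, 49]
BINARY_OP * → 9 * 49 = 441. Stack: [441]
LOAD_FAST x → push 3. Stack: [441, 3]
BINARY_OP * → 441 * 3 = 1323. Stack: [1323]
STORE_FAST v → v=1323. Stack: []
LOAD_FAST v → push 1323. Stack: [1323]
LOAD_CONST → push 6. Stack: [1323, 6]
BINARY_OP * → 1323 * 6 = 7938. Stack: [7938]
RETURN_VALUE → return 7938.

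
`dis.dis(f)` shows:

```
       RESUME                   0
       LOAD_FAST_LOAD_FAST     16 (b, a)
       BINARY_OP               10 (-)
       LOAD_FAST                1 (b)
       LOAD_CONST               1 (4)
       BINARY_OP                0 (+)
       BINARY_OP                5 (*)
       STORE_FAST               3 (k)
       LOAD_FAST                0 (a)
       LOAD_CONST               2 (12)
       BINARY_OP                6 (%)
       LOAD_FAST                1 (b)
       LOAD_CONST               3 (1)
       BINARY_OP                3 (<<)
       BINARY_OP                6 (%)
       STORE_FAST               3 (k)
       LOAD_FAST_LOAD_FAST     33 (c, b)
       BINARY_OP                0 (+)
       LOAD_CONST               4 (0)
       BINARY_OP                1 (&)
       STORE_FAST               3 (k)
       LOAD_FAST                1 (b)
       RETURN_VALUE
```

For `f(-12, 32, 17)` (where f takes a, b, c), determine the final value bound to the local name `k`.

LOAD_FAST_LOAD_FAST b,a → push 32,-12. Stack: [32, -12]
BINARY_OP - → 32 - -12 = 44. Stack: [44]
LOAD_FAST b → push 32. Stack: [44, 32]
LOAD_CONST → push 4. Stack: [44, 32, 4]
BINARY_OP + → 32 + 4 = 36. Stack: [44, 36]
BINARY_OP * → 44 * 36 = 1584. Stack: [1584]
STORE_FAST k → k=1584. Stack: []
LOAD_FAST a → push -12. Stack: [-12]
LOAD_CONST → push 12. Stack: [-12, 12]
BINARY_OP % → -12 % 12 = 0. Stack: [0]
LOAD_FAST b → push 32. Stack: [0, 32]
LOAD_CONST → push 1. Stack: [0, 32, 1]
BINARY_OP << → 32 << 1 = 64. Stack: [0, 64]
BINARY_OP % → 0 % 64 = 0. Stack: [0]
STORE_FAST k → k=0. Stack: []
LOAD_FAST_LOAD_FAST c,b → push 17,32. Stack: [17, 32]
BINARY_OP + → 17 + 32 = 49. Stack: [49]
LOAD_CONST → push 0. Stack: [49, 0]
BINARY_OP & → 49 & 0 = 0. Stack: [0]
STORE_FAST k → k=0. Stack: []
LOAD_FAST b → push 32. Stack: [32]
RETURN_VALUE → return 32.

0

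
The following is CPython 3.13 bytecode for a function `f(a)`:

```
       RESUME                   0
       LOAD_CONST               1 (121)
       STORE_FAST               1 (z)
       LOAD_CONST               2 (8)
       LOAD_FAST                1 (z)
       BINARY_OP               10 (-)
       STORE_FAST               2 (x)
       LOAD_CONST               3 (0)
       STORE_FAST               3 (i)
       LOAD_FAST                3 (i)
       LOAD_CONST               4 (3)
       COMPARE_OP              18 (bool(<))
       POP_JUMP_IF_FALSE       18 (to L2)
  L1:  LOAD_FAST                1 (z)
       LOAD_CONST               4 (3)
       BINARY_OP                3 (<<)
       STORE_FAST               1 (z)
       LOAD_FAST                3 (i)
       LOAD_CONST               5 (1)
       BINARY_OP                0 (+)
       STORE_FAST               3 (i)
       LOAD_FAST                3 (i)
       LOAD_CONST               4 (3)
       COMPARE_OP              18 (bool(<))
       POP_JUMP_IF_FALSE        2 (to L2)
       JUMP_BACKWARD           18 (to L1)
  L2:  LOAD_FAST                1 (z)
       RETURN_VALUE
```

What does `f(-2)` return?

LOAD_CONST → push 121. Stack: [121]
STORE_FAST z → z=121. Stack: []
LOAD_CONST → push 8. Stack: [8]
LOAD_FAST z → push 121. Stack: [8, 121]
BINARY_OP - → 8 - 121 = -113. Stack: [-113]
STORE_FAST x → x=-113. Stack: []
LOAD_CONST → push 0. Stack: [0]
STORE_FAST i → i=0. Stack: []
LOAD_FAST i → push 0. Stack: [0]
LOAD_CONST → push 3. Stack: [0, 3]
COMPARE_OP bool(<) → 0 vs 3 = True. Stack: [True]
POP_JUMP_IF_FALSE → pop True; no jump. Stack: []
LOAD_FAST z → push 121. Stack: [121]
LOAD_CONST → push 3. Stack: [121, 3]
BINARY_OP << → 121 << 3 = 968. Stack: [968]
STORE_FAST z → z=968. Stack: []
LOAD_FAST i → push 0. Stack: [0]
LOAD_CONST → push 1. Stack: [0, 1]
BINARY_OP + → 0 + 1 = 1. Stack: [1]
STORE_FAST i → i=1. Stack: []
LOAD_FAST i → push 1. Stack: [1]
LOAD_CONST → push 3. Stack: [1, 3]
COMPARE_OP bool(<) → 1 vs 3 = True. Stack: [True]
POP_JUMP_IF_FALSE → pop True; no jump. Stack: []
LOAD_FAST z → push 968. Stack: [968]
LOAD_CONST → push 3. Stack: [968, 3]
BINARY_OP << → 968 << 3 = 7744. Stack: [7744]
STORE_FAST z → z=7744. Stack: []
LOAD_FAST i → push 1. Stack: [1]
LOAD_CONST → push 1. Stack: [1, 1]
BINARY_OP + → 1 + 1 = 2. Stack: [2]
STORE_FAST i → i=2. Stack: []
LOAD_FAST i → push 2. Stack: [2]
LOAD_CONST → push 3. Stack: [2, 3]
COMPARE_OP bool(<) → 2 vs 3 = True. Stack: [True]
POP_JUMP_IF_FALSE → pop True; no jump. Stack: []
LOAD_FAST z → push 7744. Stack: [7744]
LOAD_CONST → push 3. Stack: [7744, 3]
BINARY_OP << → 7744 << 3 = 61952. Stack: [61952]
STORE_FAST z → z=61952. Stack: []
LOAD_FAST i → push 2. Stack: [2]
LOAD_CONST → push 1. Stack: [2, 1]
BINARY_OP + → 2 + 1 = 3. Stack: [3]
STORE_FAST i → i=3. Stack: []
LOAD_FAST i → push 3. Stack: [3]
LOAD_CONST → push 3. Stack: [3, 3]
COMPARE_OP bool(<) → 3 vs 3 = False. Stack: [False]
POP_JUMP_IF_FALSE → pop False; jump. Stack: []
LOAD_FAST z → push 61952. Stack: [61952]
RETURN_VALUE → return 61952.

61952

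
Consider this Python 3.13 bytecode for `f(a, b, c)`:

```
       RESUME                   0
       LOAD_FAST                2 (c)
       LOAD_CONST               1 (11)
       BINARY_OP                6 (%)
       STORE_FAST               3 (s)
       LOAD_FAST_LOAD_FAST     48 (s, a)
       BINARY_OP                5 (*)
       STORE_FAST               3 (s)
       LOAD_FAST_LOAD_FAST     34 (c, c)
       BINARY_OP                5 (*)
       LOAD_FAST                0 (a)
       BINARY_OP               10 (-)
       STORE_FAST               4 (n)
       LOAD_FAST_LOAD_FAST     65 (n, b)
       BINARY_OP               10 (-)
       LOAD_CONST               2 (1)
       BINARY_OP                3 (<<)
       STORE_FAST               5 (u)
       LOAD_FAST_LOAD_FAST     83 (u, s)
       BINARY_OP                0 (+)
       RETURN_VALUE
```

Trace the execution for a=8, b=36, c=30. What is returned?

1776

LOAD_FAST c → push 30. Stack: [30]
LOAD_CONST → push 11. Stack: [30, 11]
BINARY_OP % → 30 % 11 = 8. Stack: [8]
STORE_FAST s → s=8. Stack: []
LOAD_FAST_LOAD_FAST s,a → push 8,8. Stack: [8, 8]
BINARY_OP * → 8 * 8 = 64. Stack: [64]
STORE_FAST s → s=64. Stack: []
LOAD_FAST_LOAD_FAST c,c → push 30,30. Stack: [30, 30]
BINARY_OP * → 30 * 30 = 900. Stack: [900]
LOAD_FAST a → push 8. Stack: [900, 8]
BINARY_OP - → 900 - 8 = 892. Stack: [892]
STORE_FAST n → n=892. Stack: []
LOAD_FAST_LOAD_FAST n,b → push 892,36. Stack: [892, 36]
BINARY_OP - → 892 - 36 = 856. Stack: [856]
LOAD_CONST → push 1. Stack: [856, 1]
BINARY_OP << → 856 << 1 = 1712. Stack: [1712]
STORE_FAST u → u=1712. Stack: []
LOAD_FAST_LOAD_FAST u,s → push 1712,64. Stack: [1712, 64]
BINARY_OP + → 1712 + 64 = 1776. Stack: [1776]
RETURN_VALUE → return 1776.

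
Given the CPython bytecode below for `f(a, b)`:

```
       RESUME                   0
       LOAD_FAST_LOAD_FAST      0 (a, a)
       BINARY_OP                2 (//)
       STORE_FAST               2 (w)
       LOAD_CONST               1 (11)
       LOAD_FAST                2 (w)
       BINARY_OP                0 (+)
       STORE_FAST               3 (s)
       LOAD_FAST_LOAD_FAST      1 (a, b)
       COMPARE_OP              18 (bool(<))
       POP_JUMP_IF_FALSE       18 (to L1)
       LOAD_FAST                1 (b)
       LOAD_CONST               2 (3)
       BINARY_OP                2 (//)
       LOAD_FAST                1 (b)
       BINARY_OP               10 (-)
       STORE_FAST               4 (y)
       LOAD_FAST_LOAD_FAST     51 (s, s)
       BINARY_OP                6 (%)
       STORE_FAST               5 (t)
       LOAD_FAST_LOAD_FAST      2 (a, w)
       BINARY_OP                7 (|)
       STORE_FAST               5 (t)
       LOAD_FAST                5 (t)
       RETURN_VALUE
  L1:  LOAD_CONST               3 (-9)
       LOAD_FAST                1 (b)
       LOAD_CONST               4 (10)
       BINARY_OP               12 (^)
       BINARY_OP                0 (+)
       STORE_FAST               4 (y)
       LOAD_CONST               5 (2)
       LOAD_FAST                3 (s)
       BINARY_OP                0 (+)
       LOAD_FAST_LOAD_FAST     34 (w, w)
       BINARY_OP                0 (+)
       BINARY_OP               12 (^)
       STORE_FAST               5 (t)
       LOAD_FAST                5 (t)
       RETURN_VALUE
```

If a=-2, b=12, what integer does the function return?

LOAD_FAST_LOAD_FAST a,a → push -2,-2. Stack: [-2, -2]
BINARY_OP // → -2 // -2 = 1. Stack: [1]
STORE_FAST w → w=1. Stack: []
LOAD_CONST → push 11. Stack: [11]
LOAD_FAST w → push 1. Stack: [11, 1]
BINARY_OP + → 11 + 1 = 12. Stack: [12]
STORE_FAST s → s=12. Stack: []
LOAD_FAST_LOAD_FAST a,b → push -2,12. Stack: [-2, 12]
COMPARE_OP bool(<) → -2 vs 12 = True. Stack: [True]
POP_JUMP_IF_FALSE → pop True; no jump. Stack: []
LOAD_FAST b → push 12. Stack: [12]
LOAD_CONST → push 3. Stack: [12, 3]
BINARY_OP // → 12 // 3 = 4. Stack: [4]
LOAD_FAST b → push 12. Stack: [4, 12]
BINARY_OP - → 4 - 12 = -8. Stack: [-8]
STORE_FAST y → y=-8. Stack: []
LOAD_FAST_LOAD_FAST s,s → push 12,12. Stack: [12, 12]
BINARY_OP % → 12 % 12 = 0. Stack: [0]
STORE_FAST t → t=0. Stack: []
LOAD_FAST_LOAD_FAST a,w → push -2,1. Stack: [-2, 1]
BINARY_OP | → -2 | 1 = -1. Stack: [-1]
STORE_FAST t → t=-1. Stack: []
LOAD_FAST t → push -1. Stack: [-1]
RETURN_VALUE → return -1.

-1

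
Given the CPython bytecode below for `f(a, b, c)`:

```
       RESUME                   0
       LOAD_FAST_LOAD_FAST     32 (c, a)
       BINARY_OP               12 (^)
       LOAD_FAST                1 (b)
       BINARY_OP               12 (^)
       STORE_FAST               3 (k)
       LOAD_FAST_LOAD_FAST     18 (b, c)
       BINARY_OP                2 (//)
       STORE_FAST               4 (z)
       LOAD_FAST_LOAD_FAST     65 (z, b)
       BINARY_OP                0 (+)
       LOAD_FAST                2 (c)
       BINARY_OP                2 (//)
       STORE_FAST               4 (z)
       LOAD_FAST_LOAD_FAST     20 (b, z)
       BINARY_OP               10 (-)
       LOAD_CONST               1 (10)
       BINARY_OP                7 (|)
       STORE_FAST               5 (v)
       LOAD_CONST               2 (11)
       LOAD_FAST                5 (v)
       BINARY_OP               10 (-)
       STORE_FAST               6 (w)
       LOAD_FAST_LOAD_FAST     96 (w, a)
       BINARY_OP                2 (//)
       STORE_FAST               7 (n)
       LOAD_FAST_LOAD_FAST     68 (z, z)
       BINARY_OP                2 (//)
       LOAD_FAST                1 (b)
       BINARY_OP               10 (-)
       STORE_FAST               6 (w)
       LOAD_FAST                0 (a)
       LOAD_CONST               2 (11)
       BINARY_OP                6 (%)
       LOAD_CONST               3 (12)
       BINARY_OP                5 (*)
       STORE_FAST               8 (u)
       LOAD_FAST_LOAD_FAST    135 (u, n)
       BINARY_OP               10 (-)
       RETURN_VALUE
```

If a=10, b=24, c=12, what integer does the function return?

LOAD_FAST_LOAD_FAST c,a → push 12,10. Stack: [12, 10]
BINARY_OP ^ → 12 ^ 10 = 6. Stack: [6]
LOAD_FAST b → push 24. Stack: [6, 24]
BINARY_OP ^ → 6 ^ 24 = 30. Stack: [30]
STORE_FAST k → k=30. Stack: []
LOAD_FAST_LOAD_FAST b,c → push 24,12. Stack: [24, 12]
BINARY_OP // → 24 // 12 = 2. Stack: [2]
STORE_FAST z → z=2. Stack: []
LOAD_FAST_LOAD_FAST z,b → push 2,24. Stack: [2, 24]
BINARY_OP + → 2 + 24 = 26. Stack: [26]
LOAD_FAST c → push 12. Stack: [26, 12]
BINARY_OP // → 26 // 12 = 2. Stack: [2]
STORE_FAST z → z=2. Stack: []
LOAD_FAST_LOAD_FAST b,z → push 24,2. Stack: [24, 2]
BINARY_OP - → 24 - 2 = 22. Stack: [22]
LOAD_CONST → push 10. Stack: [22, 10]
BINARY_OP | → 22 | 10 = 30. Stack: [30]
STORE_FAST v → v=30. Stack: []
LOAD_CONST → push 11. Stack: [11]
LOAD_FAST v → push 30. Stack: [11, 30]
BINARY_OP - → 11 - 30 = -19. Stack: [-19]
STORE_FAST w → w=-19. Stack: []
LOAD_FAST_LOAD_FAST w,a → push -19,10. Stack: [-19, 10]
BINARY_OP // → -19 // 10 = -2. Stack: [-2]
STORE_FAST n → n=-2. Stack: []
LOAD_FAST_LOAD_FAST z,z → push 2,2. Stack: [2, 2]
BINARY_OP // → 2 // 2 = 1. Stack: [1]
LOAD_FAST b → push 24. Stack: [1, 24]
BINARY_OP - → 1 - 24 = -23. Stack: [-23]
STORE_FAST w → w=-23. Stack: []
LOAD_FAST a → push 10. Stack: [10]
LOAD_CONST → push 11. Stack: [10, 11]
BINARY_OP % → 10 % 11 = 10. Stack: [10]
LOAD_CONST → push 12. Stack: [10, 12]
BINARY_OP * → 10 * 12 = 120. Stack: [120]
STORE_FAST u → u=120. Stack: []
LOAD_FAST_LOAD_FAST u,n → push 120,-2. Stack: [120, -2]
BINARY_OP - → 120 - -2 = 122. Stack: [122]
RETURN_VALUE → return 122.

122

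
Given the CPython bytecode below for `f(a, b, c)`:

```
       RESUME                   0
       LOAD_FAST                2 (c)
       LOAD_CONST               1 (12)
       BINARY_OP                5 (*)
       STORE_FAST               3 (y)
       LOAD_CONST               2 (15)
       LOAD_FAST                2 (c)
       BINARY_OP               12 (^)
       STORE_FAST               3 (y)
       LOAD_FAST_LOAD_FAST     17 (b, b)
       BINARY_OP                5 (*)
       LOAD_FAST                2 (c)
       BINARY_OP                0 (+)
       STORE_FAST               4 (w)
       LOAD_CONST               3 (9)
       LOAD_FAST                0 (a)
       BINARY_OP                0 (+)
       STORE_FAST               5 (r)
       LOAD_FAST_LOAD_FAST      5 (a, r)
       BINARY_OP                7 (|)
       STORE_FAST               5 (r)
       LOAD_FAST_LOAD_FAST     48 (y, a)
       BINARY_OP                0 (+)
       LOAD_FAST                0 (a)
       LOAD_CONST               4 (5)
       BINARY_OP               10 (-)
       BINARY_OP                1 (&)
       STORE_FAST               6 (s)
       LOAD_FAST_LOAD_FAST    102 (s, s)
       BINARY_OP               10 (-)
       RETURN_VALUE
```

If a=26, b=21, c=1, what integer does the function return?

LOAD_FAST c → push 1. Stack: [1]
LOAD_CONST → push 12. Stack: [1, 12]
BINARY_OP * → 1 * 12 = 12. Stack: [12]
STORE_FAST y → y=12. Stack: []
LOAD_CONST → push 15. Stack: [15]
LOAD_FAST c → push 1. Stack: [15, 1]
BINARY_OP ^ → 15 ^ 1 = 14. Stack: [14]
STORE_FAST y → y=14. Stack: []
LOAD_FAST_LOAD_FAST b,b → push 21,21. Stack: [21, 21]
BINARY_OP * → 21 * 21 = 441. Stack: [441]
LOAD_FAST c → push 1. Stack: [441, 1]
BINARY_OP + → 441 + 1 = 442. Stack: [442]
STORE_FAST w → w=442. Stack: []
LOAD_CONST → push 9. Stack: [9]
LOAD_FAST a → push 26. Stack: [9, 26]
BINARY_OP + → 9 + 26 = 35. Stack: [35]
STORE_FAST r → r=35. Stack: []
LOAD_FAST_LOAD_FAST a,r → push 26,35. Stack: [26, 35]
BINARY_OP | → 26 | 35 = 59. Stack: [59]
STORE_FAST r → r=59. Stack: []
LOAD_FAST_LOAD_FAST y,a → push 14,26. Stack: [14, 26]
BINARY_OP + → 14 + 26 = 40. Stack: [40]
LOAD_FAST a → push 26. Stack: [40, 26]
LOAD_CONST → push 5. Stack: [40, 26, 5]
BINARY_OP - → 26 - 5 = 21. Stack: [40, 21]
BINARY_OP & → 40 & 21 = 0. Stack: [0]
STORE_FAST s → s=0. Stack: []
LOAD_FAST_LOAD_FAST s,s → push 0,0. Stack: [0, 0]
BINARY_OP - → 0 - 0 = 0. Stack: [0]
RETURN_VALUE → return 0.

0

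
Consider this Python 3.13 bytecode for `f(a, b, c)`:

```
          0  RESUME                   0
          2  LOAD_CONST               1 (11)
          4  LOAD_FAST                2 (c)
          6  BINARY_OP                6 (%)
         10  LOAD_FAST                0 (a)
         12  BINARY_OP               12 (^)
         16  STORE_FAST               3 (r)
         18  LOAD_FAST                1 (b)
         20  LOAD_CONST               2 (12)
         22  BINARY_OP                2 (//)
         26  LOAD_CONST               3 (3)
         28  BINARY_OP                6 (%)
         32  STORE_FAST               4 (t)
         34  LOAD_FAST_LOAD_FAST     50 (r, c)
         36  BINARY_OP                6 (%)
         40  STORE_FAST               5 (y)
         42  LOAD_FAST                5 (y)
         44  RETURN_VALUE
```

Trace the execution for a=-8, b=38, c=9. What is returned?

3

LOAD_CONST → push 11. Stack: [11]
LOAD_FAST c → push 9. Stack: [11, 9]
BINARY_OP % → 11 % 9 = 2. Stack: [2]
LOAD_FAST a → push -8. Stack: [2, -8]
BINARY_OP ^ → 2 ^ -8 = -6. Stack: [-6]
STORE_FAST r → r=-6. Stack: []
LOAD_FAST b → push 38. Stack: [38]
LOAD_CONST → push 12. Stack: [38, 12]
BINARY_OP // → 38 // 12 = 3. Stack: [3]
LOAD_CONST → push 3. Stack: [3, 3]
BINARY_OP % → 3 % 3 = 0. Stack: [0]
STORE_FAST t → t=0. Stack: []
LOAD_FAST_LOAD_FAST r,c → push -6,9. Stack: [-6, 9]
BINARY_OP % → -6 % 9 = 3. Stack: [3]
STORE_FAST y → y=3. Stack: []
LOAD_FAST y → push 3. Stack: [3]
RETURN_VALUE → return 3.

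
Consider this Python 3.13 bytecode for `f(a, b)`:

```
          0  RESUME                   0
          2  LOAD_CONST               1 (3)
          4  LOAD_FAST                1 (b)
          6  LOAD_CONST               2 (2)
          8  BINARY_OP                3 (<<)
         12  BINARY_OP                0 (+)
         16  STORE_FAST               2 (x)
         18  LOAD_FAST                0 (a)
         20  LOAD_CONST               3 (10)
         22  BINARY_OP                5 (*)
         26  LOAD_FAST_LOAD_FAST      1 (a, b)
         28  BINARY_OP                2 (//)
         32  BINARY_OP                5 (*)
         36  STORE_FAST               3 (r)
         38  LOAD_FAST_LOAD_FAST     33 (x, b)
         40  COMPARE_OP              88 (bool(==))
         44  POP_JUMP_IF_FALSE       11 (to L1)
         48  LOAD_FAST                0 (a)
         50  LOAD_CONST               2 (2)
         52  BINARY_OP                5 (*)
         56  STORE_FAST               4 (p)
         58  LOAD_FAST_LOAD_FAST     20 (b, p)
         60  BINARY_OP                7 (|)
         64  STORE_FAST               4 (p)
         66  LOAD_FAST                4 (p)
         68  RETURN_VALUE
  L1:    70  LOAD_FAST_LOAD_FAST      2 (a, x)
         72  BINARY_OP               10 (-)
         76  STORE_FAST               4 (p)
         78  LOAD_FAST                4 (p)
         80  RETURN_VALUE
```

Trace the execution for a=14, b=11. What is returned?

LOAD_CONST → push 3. Stack: [3]
LOAD_FAST b → push 11. Stack: [3, 11]
LOAD_CONST → push 2. Stack: [3, 11, 2]
BINARY_OP << → 11 << 2 = 44. Stack: [3, 44]
BINARY_OP + → 3 + 44 = 47. Stack: [47]
STORE_FAST x → x=47. Stack: []
LOAD_FAST a → push 14. Stack: [14]
LOAD_CONST → push 10. Stack: [14, 10]
BINARY_OP * → 14 * 10 = 140. Stack: [140]
LOAD_FAST_LOAD_FAST a,b → push 14,11. Stack: [140, 14, 11]
BINARY_OP // → 14 // 11 = 1. Stack: [140, 1]
BINARY_OP * → 140 * 1 = 140. Stack: [140]
STORE_FAST r → r=140. Stack: []
LOAD_FAST_LOAD_FAST x,b → push 47,11. Stack: [47, 11]
COMPARE_OP bool(==) → 47 vs 11 = False. Stack: [False]
POP_JUMP_IF_FALSE → pop False; jump. Stack: []
LOAD_FAST_LOAD_FAST a,x → push 14,47. Stack: [14, 47]
BINARY_OP - → 14 - 47 = -33. Stack: [-33]
STORE_FAST p → p=-33. Stack: []
LOAD_FAST p → push -33. Stack: [-33]
RETURN_VALUE → return -33.

-33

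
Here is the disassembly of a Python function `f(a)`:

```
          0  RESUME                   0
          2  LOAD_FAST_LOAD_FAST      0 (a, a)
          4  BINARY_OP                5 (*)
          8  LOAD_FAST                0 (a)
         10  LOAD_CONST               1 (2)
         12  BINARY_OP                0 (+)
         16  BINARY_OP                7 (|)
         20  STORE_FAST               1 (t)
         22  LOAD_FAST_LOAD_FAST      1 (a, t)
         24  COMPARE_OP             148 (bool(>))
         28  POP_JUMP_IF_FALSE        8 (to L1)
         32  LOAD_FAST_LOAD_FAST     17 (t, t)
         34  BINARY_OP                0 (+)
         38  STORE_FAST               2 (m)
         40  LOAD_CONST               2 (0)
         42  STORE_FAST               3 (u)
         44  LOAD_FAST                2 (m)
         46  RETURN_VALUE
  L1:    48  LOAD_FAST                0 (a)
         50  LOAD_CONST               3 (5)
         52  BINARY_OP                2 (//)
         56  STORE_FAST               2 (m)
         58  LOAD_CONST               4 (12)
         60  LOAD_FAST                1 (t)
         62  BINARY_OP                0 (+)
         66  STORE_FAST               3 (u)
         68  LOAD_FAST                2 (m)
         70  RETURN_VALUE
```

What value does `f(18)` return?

3

LOAD_FAST_LOAD_FAST a,a → push 18,18. Stack: [18, 18]
BINARY_OP * → 18 * 18 = 324. Stack: [324]
LOAD_FAST a → push 18. Stack: [324, 18]
LOAD_CONST → push 2. Stack: [324, 18, 2]
BINARY_OP + → 18 + 2 = 20. Stack: [324, 20]
BINARY_OP | → 324 | 20 = 340. Stack: [340]
STORE_FAST t → t=340. Stack: []
LOAD_FAST_LOAD_FAST a,t → push 18,340. Stack: [18, 340]
COMPARE_OP bool(>) → 18 vs 340 = False. Stack: [False]
POP_JUMP_IF_FALSE → pop False; jump. Stack: []
LOAD_FAST a → push 18. Stack: [18]
LOAD_CONST → push 5. Stack: [18, 5]
BINARY_OP // → 18 // 5 = 3. Stack: [3]
STORE_FAST m → m=3. Stack: []
LOAD_CONST → push 12. Stack: [12]
LOAD_FAST t → push 340. Stack: [12, 340]
BINARY_OP + → 12 + 340 = 352. Stack: [352]
STORE_FAST u → u=352. Stack: []
LOAD_FAST m → push 3. Stack: [3]
RETURN_VALUE → return 3.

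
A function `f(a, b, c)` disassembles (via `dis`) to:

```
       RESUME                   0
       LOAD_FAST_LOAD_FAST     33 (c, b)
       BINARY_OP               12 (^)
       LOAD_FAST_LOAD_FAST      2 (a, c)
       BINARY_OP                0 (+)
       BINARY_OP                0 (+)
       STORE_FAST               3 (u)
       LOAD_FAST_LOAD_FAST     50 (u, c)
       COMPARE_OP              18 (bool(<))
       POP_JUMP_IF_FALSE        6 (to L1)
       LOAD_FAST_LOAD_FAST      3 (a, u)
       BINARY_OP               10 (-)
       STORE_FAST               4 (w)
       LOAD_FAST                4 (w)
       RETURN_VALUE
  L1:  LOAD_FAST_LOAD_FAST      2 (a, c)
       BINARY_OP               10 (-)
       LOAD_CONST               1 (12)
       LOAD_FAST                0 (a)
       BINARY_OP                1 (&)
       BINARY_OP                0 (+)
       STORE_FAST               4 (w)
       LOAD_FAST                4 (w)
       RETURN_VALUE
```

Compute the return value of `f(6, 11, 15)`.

LOAD_FAST_LOAD_FAST c,b → push 15,11. Stack: [15, 11]
BINARY_OP ^ → 15 ^ 11 = 4. Stack: [4]
LOAD_FAST_LOAD_FAST a,c → push 6,15. Stack: [4, 6, 15]
BINARY_OP + → 6 + 15 = 21. Stack: [4, 21]
BINARY_OP + → 4 + 21 = 25. Stack: [25]
STORE_FAST u → u=25. Stack: []
LOAD_FAST_LOAD_FAST u,c → push 25,15. Stack: [25, 15]
COMPARE_OP bool(<) → 25 vs 15 = False. Stack: [False]
POP_JUMP_IF_FALSE → pop False; jump. Stack: []
LOAD_FAST_LOAD_FAST a,c → push 6,15. Stack: [6, 15]
BINARY_OP - → 6 - 15 = -9. Stack: [-9]
LOAD_CONST → push 12. Stack: [-9, 12]
LOAD_FAST a → push 6. Stack: [-9, 12, 6]
BINARY_OP & → 12 & 6 = 4. Stack: [-9, 4]
BINARY_OP + → -9 + 4 = -5. Stack: [-5]
STORE_FAST w → w=-5. Stack: []
LOAD_FAST w → push -5. Stack: [-5]
RETURN_VALUE → return -5.

-5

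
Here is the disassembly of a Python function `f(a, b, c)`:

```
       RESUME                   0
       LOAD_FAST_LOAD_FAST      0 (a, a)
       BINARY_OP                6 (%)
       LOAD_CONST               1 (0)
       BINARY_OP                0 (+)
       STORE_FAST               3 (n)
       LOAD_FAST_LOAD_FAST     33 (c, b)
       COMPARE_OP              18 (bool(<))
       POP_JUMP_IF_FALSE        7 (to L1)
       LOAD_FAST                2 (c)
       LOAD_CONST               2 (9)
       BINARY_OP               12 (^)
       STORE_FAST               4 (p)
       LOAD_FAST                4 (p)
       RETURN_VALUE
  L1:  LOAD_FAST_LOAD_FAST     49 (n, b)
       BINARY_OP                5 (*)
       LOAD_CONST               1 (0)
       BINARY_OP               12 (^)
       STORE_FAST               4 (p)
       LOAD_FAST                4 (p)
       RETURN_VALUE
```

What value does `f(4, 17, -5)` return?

LOAD_FAST_LOAD_FAST a,a → push 4,4. Stack: [4, 4]
BINARY_OP % → 4 % 4 = 0. Stack: [0]
LOAD_CONST → push 0. Stack: [0, 0]
BINARY_OP + → 0 + 0 = 0. Stack: [0]
STORE_FAST n → n=0. Stack: []
LOAD_FAST_LOAD_FAST c,b → push -5,17. Stack: [-5, 17]
COMPARE_OP bool(<) → -5 vs 17 = True. Stack: [True]
POP_JUMP_IF_FALSE → pop True; no jump. Stack: []
LOAD_FAST c → push -5. Stack: [-5]
LOAD_CONST → push 9. Stack: [-5, 9]
BINARY_OP ^ → -5 ^ 9 = -14. Stack: [-14]
STORE_FAST p → p=-14. Stack: []
LOAD_FAST p → push -14. Stack: [-14]
RETURN_VALUE → return -14.

-14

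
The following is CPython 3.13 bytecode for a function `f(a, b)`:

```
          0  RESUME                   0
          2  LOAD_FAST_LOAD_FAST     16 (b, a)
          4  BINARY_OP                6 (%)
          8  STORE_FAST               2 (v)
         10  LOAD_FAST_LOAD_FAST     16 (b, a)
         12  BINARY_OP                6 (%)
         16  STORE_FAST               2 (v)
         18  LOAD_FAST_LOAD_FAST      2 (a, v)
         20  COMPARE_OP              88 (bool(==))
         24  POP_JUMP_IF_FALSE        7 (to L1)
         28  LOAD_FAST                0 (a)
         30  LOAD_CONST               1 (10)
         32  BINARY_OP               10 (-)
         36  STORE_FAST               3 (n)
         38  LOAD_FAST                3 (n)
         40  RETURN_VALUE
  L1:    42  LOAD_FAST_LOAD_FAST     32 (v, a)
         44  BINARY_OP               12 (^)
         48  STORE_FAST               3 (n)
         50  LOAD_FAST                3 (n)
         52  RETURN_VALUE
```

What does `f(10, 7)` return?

13

LOAD_FAST_LOAD_FAST b,a → push 7,10. Stack: [7, 10]
BINARY_OP % → 7 % 10 = 7. Stack: [7]
STORE_FAST v → v=7. Stack: []
LOAD_FAST_LOAD_FAST b,a → push 7,10. Stack: [7, 10]
BINARY_OP % → 7 % 10 = 7. Stack: [7]
STORE_FAST v → v=7. Stack: []
LOAD_FAST_LOAD_FAST a,v → push 10,7. Stack: [10, 7]
COMPARE_OP bool(==) → 10 vs 7 = False. Stack: [False]
POP_JUMP_IF_FALSE → pop False; jump. Stack: []
LOAD_FAST_LOAD_FAST v,a → push 7,10. Stack: [7, 10]
BINARY_OP ^ → 7 ^ 10 = 13. Stack: [13]
STORE_FAST n → n=13. Stack: []
LOAD_FAST n → push 13. Stack: [13]
RETURN_VALUE → return 13.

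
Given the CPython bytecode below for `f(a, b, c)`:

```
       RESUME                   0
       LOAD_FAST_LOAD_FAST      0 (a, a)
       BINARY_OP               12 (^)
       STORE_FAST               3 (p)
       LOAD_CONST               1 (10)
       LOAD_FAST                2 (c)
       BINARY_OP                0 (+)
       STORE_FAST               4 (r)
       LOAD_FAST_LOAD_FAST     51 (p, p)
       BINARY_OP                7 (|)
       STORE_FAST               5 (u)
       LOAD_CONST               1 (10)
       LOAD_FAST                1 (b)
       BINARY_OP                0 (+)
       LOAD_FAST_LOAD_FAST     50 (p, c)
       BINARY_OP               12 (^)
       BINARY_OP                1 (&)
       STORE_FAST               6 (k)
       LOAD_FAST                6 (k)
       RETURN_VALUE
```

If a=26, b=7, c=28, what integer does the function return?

LOAD_FAST_LOAD_FAST a,a → push 26,26. Stack: [26, 26]
BINARY_OP ^ → 26 ^ 26 = 0. Stack: [0]
STORE_FAST p → p=0. Stack: []
LOAD_CONST → push 10. Stack: [10]
LOAD_FAST c → push 28. Stack: [10, 28]
BINARY_OP + → 10 + 28 = 38. Stack: [38]
STORE_FAST r → r=38. Stack: []
LOAD_FAST_LOAD_FAST p,p → push 0,0. Stack: [0, 0]
BINARY_OP | → 0 | 0 = 0. Stack: [0]
STORE_FAST u → u=0. Stack: []
LOAD_CONST → push 10. Stack: [10]
LOAD_FAST b → push 7. Stack: [10, 7]
BINARY_OP + → 10 + 7 = 17. Stack: [17]
LOAD_FAST_LOAD_FAST p,c → push 0,28. Stack: [17, 0, 28]
BINARY_OP ^ → 0 ^ 28 = 28. Stack: [17, 28]
BINARY_OP & → 17 & 28 = 16. Stack: [16]
STORE_FAST k → k=16. Stack: []
LOAD_FAST k → push 16. Stack: [16]
RETURN_VALUE → return 16.

16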